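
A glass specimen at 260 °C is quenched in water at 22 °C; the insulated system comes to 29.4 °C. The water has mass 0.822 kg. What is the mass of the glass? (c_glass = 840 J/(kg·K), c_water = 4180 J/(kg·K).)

m ≈ 0.131 kg

Let T be the final temperature. ΣQ_i = 0:
m×840×(29.4 − 260) + 0.822×4180×(29.4 − 22) = 0
-193704 m = -25426
m = -25426/-193704 ≈ 0.1313 kg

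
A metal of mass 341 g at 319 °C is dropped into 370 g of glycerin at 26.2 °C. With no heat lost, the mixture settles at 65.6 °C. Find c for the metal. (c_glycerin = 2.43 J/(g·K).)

c ≈ 0.41 J/(g·K)

Energy conservation, ΣQ = 0:
341×c×(65.6 − 319) + 370×2.43×(65.6 − 26.2) = 0
-86409 c = -35425
c = -35425/-86409 ≈ 0.41 J/(g·K)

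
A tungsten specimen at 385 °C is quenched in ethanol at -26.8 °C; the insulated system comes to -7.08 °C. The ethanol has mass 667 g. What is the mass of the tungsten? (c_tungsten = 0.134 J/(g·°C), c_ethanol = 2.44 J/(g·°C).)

Heat lost by the tungsten = heat gained by the ethanol:
m·0.134·(385 − -7.08) = 667·2.44·(-7.08 − (-26.8))
52.54 m = 32094  ⇒  m ≈ 610.9 g

m ≈ 611 g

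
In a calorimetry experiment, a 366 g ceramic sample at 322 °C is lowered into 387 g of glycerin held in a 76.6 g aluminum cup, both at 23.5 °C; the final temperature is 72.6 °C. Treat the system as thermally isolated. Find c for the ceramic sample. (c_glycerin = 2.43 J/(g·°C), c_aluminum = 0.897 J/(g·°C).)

c ≈ 0.543 J/(g·°C)

Let T be the final temperature. ΣQ_i = 0:
366×c×(72.6 − 322) + 387×2.43×(72.6 − 23.5) + 76.6×0.897×(72.6 − 23.5) = 0
-91280 c = -49548
c = -49548/-91280 ≈ 0.5428 J/(g·°C)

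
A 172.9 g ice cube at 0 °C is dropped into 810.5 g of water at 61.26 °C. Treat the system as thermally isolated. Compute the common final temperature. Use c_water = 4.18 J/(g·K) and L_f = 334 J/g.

Heat gained plus heat lost sum to zero:
melt ice: 172.9×334 = 57749
  warm the meltwater: 722.72 T
  water: 3387.9(T − 61.26)
4110.6 T = 207542 − 57749 = 149794
T ≈ 36.44 °C — above 0 °C, consistent with complete melting.

T_f ≈ 36.4 °C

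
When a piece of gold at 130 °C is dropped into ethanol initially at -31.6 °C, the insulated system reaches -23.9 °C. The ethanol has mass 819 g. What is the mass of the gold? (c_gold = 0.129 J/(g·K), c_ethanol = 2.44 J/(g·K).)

m ≈ 775 g

|Q_gold| = |Q_ethanol|:
m·0.129·(130 − -23.9) = 819·2.44·(-23.9 − (-31.6))
19.85 m = 15387  ⇒  m ≈ 775.1 g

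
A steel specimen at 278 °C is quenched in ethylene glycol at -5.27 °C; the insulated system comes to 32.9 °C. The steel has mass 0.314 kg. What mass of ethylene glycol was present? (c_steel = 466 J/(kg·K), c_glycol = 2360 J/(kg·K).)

|Q_steel| = |Q_glycol|:
0.314·466·(278 − 32.9) = m·2360·(32.9 − (-5.27))
90081 m = 35864  ⇒  m ≈ 0.3981 kg

m ≈ 0.398 kg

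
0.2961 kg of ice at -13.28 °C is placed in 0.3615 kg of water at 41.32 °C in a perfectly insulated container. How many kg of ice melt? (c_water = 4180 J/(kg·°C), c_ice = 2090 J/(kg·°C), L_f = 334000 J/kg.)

Heat available from the water dropping to 0 °C: 0.3615·4180·41.32 = 62437 J.
Of that, 0.2961·2090·13.28 = 8218.3 J goes to bring the ice to 0 °C, leaving 54219 J.
Fully melting the ice requires m_ice L_f = 0.2961·334000 = 98897 J.
Since 54219 < 98897 J, not all the ice melts; equilibrium is at 0 °C.
Mass melted = 54219/334000 ≈ 0.1623 kg.

m_melted ≈ 0.162 kg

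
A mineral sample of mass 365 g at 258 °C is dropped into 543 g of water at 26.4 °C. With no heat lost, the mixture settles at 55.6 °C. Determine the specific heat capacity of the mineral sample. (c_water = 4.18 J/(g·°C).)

c ≈ 0.897 J/(g·°C)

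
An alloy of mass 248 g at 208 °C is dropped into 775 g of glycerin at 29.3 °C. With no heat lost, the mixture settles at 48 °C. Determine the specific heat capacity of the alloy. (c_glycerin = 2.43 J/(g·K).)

Setting the total heat transfer to zero:
248·c·(48 − 208) + 775·2.43·(48 − 29.3) = 0
-39680 c = -35217
c = -35217/-39680 ≈ 0.8875 J/(g·K)

c ≈ 0.888 J/(g·K)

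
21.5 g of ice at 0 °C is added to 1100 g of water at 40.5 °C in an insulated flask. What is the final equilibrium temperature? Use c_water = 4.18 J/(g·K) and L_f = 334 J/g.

T_f ≈ 38.2 °C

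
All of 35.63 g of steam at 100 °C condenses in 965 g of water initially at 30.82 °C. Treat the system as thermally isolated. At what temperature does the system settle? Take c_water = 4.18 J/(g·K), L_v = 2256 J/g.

Energy conservation, ΣQ = 0:
steam→water at 100 °C releases m L_v = 35.63×2256 = 80381; condensate cools 100→T: 35.63×4.18×(T − 100) = 148.93(T − 100); original water: 4033.7(T − 30.82)
4182.6 T = 80381 + 14893 + 124319 = 219593
T ≈ 52.50 °C — below 100 °C, confirming all the steam condensed.

T_f ≈ 52.5 °C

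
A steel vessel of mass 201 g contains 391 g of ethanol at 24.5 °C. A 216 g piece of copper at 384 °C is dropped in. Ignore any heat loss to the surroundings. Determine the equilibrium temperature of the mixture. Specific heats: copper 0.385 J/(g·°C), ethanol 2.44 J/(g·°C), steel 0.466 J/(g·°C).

Setting the total heat transfer to zero:
216*0.385*(T − 384) + 391*2.44*(T − 24.5) + 201*0.466*(T − 24.5) = 0
83.16(T − 384) + 954.04(T − 24.5) + 93.67(T − 24.5) = 0
(83.16 + 954.04 + 93.67) T = 83.16*384 + 954.04*24.5 + 93.67*24.5
T ≈ 50.94 °C

T_f ≈ 50.9 °C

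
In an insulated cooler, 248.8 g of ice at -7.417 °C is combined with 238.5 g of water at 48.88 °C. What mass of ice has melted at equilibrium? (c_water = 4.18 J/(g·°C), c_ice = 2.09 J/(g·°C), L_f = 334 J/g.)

m_melted ≈ 134 g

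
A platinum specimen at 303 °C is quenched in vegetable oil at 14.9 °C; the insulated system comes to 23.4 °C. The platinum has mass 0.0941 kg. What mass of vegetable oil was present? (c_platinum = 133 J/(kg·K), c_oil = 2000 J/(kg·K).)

m ≈ 0.206 kg

Heat lost by the platinum = heat gained by the oil:
0.0941·133·(303 − 23.4) = m·2000·(23.4 − 14.9)
17000 m = 3499.3  ⇒  m ≈ 0.2058 kg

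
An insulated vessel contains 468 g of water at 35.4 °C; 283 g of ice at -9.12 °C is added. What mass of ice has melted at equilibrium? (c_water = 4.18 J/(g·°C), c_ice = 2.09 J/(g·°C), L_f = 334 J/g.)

m_melted ≈ 191 g

Heat available from the water dropping to 0 °C: 468×4.18×35.4 = 69251 J.
Warming the ice to 0 °C takes 283×2.09×9.12 = 5394.2 J, leaving 63857 J for melting.
Fully melting the ice requires m_ice L_f = 283×334 = 94522 J.
63857 J < 94522 J, so only part of the ice melts and the system sits at 0 °C.
m_melted×334 = 63857  ⇒  m_melted ≈ 191.2 g.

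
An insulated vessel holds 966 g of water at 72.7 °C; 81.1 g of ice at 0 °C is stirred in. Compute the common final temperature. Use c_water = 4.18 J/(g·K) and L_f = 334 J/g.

T_f ≈ 60.9 °C

Let T be the final temperature. ΣQ_i = 0:
fusion: m_ice L_f = 81.1×334 = 27087; meltwater 0→T: 81.1×4.18×T = 339 T; water cools: 966×4.18×(T − 72.7) = 4037.9(T − 72.7)
4376.9 T = 293554 − 27087 = 266466
T ≈ 60.88 °C (positive, so assuming full melt was valid).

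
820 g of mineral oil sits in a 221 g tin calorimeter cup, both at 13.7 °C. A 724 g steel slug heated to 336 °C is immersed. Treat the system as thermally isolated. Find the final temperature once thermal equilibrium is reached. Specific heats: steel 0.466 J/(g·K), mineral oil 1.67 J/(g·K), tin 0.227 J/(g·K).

Net heat exchanged in the isolated system is zero:
724×0.466×(T − 336) + 820×1.67×(T − 13.7) + 221×0.227×(T − 13.7) = 0
1757 T = 132809
T ≈ 75.59 °C

T_f ≈ 75.6 °C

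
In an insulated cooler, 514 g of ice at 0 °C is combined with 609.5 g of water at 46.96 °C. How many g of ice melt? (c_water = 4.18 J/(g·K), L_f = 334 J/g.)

m_melted ≈ 358 g

Cooling the water to 0 °C releases 609.5×4.18×46.96 = 119640 J.
Melting all 514 g of ice would need 514×334 = 171676 J.
119640 J < 171676 J, so only part of the ice melts and the system sits at 0 °C.
Mass melted = 119640/334 ≈ 358.2 g.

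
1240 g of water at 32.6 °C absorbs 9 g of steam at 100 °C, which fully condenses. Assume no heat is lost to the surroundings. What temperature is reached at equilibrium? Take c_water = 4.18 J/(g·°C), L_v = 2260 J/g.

T_f ≈ 37.0 °C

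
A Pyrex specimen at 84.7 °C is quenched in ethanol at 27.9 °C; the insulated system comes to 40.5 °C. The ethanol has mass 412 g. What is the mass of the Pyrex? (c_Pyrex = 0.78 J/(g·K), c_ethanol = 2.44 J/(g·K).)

m ≈ 367 g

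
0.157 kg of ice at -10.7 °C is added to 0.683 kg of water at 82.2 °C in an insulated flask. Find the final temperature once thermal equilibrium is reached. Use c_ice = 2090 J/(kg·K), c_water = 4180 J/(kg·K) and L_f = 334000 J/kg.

T_f ≈ 50.9 °C

Heat gained plus heat lost sum to zero:
ice -10.7→0 °C: 0.157·2090·10.7 = 3511
  latent heat to melt: 0.157·334000 = 52438
  meltwater 0→T: 0.157·4180·T = 656.26 T
  water: 2854.9(T − 82.2)
3511.2 T = 234676 − 55949 = 178727
T ≈ 50.90 °C. Since T > 0 °C, the all-ice-melts assumption holds.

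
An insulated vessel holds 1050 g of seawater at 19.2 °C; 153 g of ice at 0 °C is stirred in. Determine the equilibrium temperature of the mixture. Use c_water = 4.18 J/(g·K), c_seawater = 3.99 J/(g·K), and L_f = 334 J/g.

T_f ≈ 6.1 °C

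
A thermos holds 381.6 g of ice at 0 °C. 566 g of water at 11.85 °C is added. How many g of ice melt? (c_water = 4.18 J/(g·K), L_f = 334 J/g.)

m_melted ≈ 83.9 g

Water can give up m c ΔT = 566·4.18·11.85 = 28036 J before reaching 0 °C.
To melt every bit of ice: 381.6·334 = 127454 J.
Since 28036 < 127454 J, not all the ice melts; equilibrium is at 0 °C.
m_melt = 28036 / L_f = 83.94 g.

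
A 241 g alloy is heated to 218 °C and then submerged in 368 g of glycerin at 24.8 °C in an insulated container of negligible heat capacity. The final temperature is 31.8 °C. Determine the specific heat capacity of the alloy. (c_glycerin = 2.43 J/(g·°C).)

c ≈ 0.139 J/(g·°C)

Setting the total heat transfer to zero:
241·c·(31.8 − 218) + 368·2.43·(31.8 − 24.8) = 0
-44874 c = -6259.7
c = -6259.7/-44874 ≈ 0.1395 J/(g·°C)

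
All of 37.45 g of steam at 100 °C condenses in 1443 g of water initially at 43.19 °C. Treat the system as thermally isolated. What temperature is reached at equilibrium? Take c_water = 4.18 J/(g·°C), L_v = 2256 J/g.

T_f ≈ 58.3 °C

Let T be the final temperature. ΣQ_i = 0:
steam→water at 100 °C releases m L_v = 37.45×2256 = 84487; condensed water 100 °C→T: 156.54(T − 100); water warms: 1443×4.18×(T − 43.19) = 6031.7(T − 43.19)
6188.3 T = 84487 + 15654 + 260511 = 360652
T ≈ 58.28 °C — below 100 °C, confirming all the steam condensed.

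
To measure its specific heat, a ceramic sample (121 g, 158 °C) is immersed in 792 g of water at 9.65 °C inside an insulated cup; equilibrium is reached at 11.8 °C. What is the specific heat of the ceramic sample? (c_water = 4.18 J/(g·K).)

c ≈ 0.402 J/(g·K)

Heat lost by the ceramic sample = heat gained by the water:
121×c×(158 − 11.8) = 792×4.18×(11.8 − 9.65)
17690 c = 7117.7  ⇒  c ≈ 0.4024 J/(g·K)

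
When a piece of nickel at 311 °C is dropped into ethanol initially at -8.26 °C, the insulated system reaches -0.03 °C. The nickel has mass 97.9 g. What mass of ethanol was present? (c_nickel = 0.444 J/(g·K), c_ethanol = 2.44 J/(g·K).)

|Q_nickel| = |Q_ethanol|:
97.9·0.444·(311 − -0.03) = m·2.44·(-0.03 − (-8.26))
20.08 m = 13520  ⇒  m ≈ 673.3 g

m ≈ 673 g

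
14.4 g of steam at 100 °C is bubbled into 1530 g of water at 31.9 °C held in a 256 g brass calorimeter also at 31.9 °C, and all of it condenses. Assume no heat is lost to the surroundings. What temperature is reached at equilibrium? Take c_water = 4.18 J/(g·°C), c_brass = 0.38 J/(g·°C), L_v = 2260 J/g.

T_f ≈ 37.5 °C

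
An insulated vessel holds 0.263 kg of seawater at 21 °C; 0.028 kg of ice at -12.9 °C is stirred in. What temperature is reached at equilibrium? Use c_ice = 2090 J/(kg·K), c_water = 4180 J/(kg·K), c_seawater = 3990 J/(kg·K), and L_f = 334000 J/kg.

Setting the total heat transfer to zero:
warm ice to 0 °C: 0.028×2090×(0 − (-12.9)) = 754.91
  melt ice: 0.028×334000 = 9352
  warm the meltwater: 117.04 T
  seawater cools: 0.263×3990×(T − 21) = 1049.4(T − 21)
1166.4 T = 22037 − 10107 = 11930
T ≈ 10.23 °C — above 0 °C, consistent with complete melting.

T_f ≈ 10.2 °C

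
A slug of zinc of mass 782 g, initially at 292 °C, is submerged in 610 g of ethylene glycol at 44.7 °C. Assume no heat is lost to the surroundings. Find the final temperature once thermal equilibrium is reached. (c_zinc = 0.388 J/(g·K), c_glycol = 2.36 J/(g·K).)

T_f ≈ 87.7 °C

Let T be the final temperature. ΣQ_i = 0:
782·0.388·(T − 292) + 610·2.36·(T − 44.7) = 0
(303.42 + 1439.6) T = 303.42·292 + 1439.6·44.7
T = 152948 / 1743 = 87.7 °C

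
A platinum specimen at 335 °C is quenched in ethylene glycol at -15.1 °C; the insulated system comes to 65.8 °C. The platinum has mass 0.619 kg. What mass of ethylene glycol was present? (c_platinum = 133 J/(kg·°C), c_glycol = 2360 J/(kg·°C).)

m ≈ 0.116 kg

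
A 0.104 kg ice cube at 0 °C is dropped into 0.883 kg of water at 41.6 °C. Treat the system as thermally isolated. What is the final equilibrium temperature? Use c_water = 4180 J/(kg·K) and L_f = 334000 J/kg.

Energy conservation, ΣQ = 0:
melt ice: 0.104·334000 = 34736; meltwater 0→T: 0.104·4180·T = 434.72 T; water cools: 0.883·4180·(T − 41.6) = 3690.9(T − 41.6)
4125.7 T = 153543 − 34736 = 118807
T ≈ 28.80 °C — above 0 °C, consistent with complete melting.

T_f ≈ 28.8 °C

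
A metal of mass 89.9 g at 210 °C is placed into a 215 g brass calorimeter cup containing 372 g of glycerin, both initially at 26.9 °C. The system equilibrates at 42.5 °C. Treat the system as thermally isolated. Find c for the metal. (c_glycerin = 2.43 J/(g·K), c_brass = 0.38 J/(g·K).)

Heat gained plus heat lost sum to zero:
89.9·c·(42.5 − 210) + 372·2.43·(42.5 − 26.9) + 215·0.38·(42.5 − 26.9) = 0
-15058 c = -15376
c = -15376/-15058 ≈ 1.021 J/(g·K)

c ≈ 1.02 J/(g·K)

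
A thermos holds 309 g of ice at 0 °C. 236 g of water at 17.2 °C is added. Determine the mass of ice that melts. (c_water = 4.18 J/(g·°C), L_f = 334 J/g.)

m_melted ≈ 50.8 g

Heat available from the water dropping to 0 °C: 236·4.18·17.2 = 16967 J.
Fully melting the ice requires m_ice L_f = 309·334 = 103206 J.
Since 16967 < 103206 J, not all the ice melts; equilibrium is at 0 °C.
m_melt = 16967 / L_f = 50.8 g.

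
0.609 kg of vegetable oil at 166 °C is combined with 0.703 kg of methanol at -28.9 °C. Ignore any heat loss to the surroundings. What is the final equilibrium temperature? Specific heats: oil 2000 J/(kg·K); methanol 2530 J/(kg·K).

Set heat shed by the hot body equal to heat absorbed by the cold body:
0.609×2000×(166 − T) = 0.703×2530×(T − (-28.9))
1218(166 − T) = 1778.6(T − (-28.9))
2996.6 T = 150787  ⇒  T ≈ 50.32 °C

T_f ≈ 50.3 °C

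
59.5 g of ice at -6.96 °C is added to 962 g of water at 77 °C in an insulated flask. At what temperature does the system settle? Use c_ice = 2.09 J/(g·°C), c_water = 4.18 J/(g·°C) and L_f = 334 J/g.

Energy conservation, ΣQ = 0:
ice -6.96→0 °C: 59.5·2.09·6.96 = 865.51
  latent heat to melt: 59.5·334 = 19873
  meltwater 0→T: 59.5·4.18·T = 248.71 T
  water: 4021.2(T − 77)
4269.9 T = 309629 − 20739 = 288891
T ≈ 67.66 °C. Since T > 0 °C, the all-ice-melts assumption holds.

T_f ≈ 67.7 °C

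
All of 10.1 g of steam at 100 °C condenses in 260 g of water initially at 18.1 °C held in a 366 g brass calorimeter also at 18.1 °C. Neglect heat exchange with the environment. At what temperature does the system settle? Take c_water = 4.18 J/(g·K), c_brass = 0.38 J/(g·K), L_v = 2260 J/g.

T_f ≈ 38.8 °C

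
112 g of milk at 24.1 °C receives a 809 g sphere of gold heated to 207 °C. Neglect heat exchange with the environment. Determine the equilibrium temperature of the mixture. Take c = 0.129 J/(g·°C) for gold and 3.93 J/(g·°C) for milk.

Set heat shed by the hot body equal to heat absorbed by the cold body:
809*0.129*(207 − T) = 112*3.93*(T − 24.1)
104.36(207 − T) = 440.16(T − 24.1)
544.52 T = 32211  ⇒  T ≈ 59.15 °C

T_f ≈ 59.2 °C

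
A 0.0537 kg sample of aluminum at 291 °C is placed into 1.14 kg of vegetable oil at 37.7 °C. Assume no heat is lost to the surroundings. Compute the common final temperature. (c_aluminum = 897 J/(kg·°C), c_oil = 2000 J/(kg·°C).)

T_f ≈ 42.9 °C

Net heat exchanged in the isolated system is zero:
0.0537·897·(T − 291) + 1.14·2000·(T − 37.7) = 0
(48.17 + 2280) T = 48.17·291 + 2280·37.7
T ≈ 42.94 °C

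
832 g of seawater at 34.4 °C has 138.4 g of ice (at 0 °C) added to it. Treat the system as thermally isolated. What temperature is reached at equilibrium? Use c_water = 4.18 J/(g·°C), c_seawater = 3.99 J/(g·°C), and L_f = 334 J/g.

Energy balance with sensible and latent terms:
latent heat to melt: 138.4·334 = 46226
  warm the meltwater: 578.51 T
  seawater cools: 832·3.99·(T − 34.4) = 3319.7(T − 34.4)
3898.2 T = 114197 − 46226 = 67971
T ≈ 17.44 °C (positive, so assuming full melt was valid).

T_f ≈ 17.4 °C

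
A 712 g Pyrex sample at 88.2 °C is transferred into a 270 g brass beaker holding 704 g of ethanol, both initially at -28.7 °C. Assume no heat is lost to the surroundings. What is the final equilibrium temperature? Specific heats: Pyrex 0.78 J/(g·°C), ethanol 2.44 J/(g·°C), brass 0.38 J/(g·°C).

Heat gained plus heat lost sum to zero:
712×0.78×(T − 88.2) + 704×2.44×(T − (-28.7)) + 270×0.38×(T − (-28.7)) = 0
555.36(T − 88.2) + 1717.8(T − (-28.7)) + 102.6(T − (-28.7)) = 0
2375.7 T = -3261.6
T = -3261.6 / 2375.7 = -1.37 °C

T_f ≈ -1.4 °C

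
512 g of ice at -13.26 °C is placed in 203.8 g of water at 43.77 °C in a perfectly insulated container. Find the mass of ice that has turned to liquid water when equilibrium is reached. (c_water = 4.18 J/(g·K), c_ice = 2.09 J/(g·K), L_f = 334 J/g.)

Cooling the water to 0 °C releases 203.8·4.18·43.77 = 37287 J.
Warming the ice to 0 °C takes 512·2.09·13.26 = 14189 J, leaving 23098 J for melting.
Melting all 512 g of ice would need 512·334 = 171008 J.
23098 J < 171008 J, so only part of the ice melts and the system sits at 0 °C.
m_melted·334 = 23098  ⇒  m_melted ≈ 69.15 g.

m_melted ≈ 69.2 g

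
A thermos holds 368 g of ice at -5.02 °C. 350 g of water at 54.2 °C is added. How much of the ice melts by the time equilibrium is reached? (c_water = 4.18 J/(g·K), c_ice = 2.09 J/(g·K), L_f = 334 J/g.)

m_melted ≈ 226 g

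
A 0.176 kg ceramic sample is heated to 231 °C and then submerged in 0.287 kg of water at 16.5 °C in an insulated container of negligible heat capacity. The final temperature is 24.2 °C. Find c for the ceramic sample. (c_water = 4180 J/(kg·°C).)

Let T be the final temperature. ΣQ_i = 0:
0.176·c·(24.2 − 231) + 0.287·4180·(24.2 − 16.5) = 0
-36.4 c = -9237.4
c = -9237.4/-36.4 ≈ 253.8 J/(kg·°C)

c ≈ 254 J/(kg·°C)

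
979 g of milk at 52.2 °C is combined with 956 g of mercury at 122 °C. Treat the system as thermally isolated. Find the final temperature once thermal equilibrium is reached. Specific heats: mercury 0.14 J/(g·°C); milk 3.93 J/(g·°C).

T_f ≈ 54.5 °C

Let T be the final temperature. ΣQ_i = 0:
956·0.14·(T − 122) + 979·3.93·(T − 52.2) = 0
133.84(T − 122) + 3847.5(T − 52.2) = 0
3981.3 T = 217166
T = 217166/3981.3 ≈ 54.55 °C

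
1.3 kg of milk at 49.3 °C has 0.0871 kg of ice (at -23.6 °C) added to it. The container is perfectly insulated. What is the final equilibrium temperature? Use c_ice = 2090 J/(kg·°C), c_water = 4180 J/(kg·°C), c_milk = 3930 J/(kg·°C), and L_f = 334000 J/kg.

Let T be the final temperature. ΣQ_i = 0:
warm ice to 0 °C: 0.0871·2090·(0 − (-23.6)) = 4296.1; fusion: m_ice L_f = 0.0871·334000 = 29091; warm the meltwater: 364.08 T; milk: 5109(T − 49.3)
5473.1 T = 251874 − 33388 = 218486
T ≈ 39.92 °C — above 0 °C, consistent with complete melting.

T_f ≈ 39.9 °C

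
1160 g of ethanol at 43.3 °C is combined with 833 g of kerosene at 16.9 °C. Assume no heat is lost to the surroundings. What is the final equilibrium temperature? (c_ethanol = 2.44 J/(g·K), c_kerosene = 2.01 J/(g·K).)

T_f ≈ 33.5 °C

Net heat exchanged in the isolated system is zero:
1160·2.44·(T − 43.3) + 833·2.01·(T − 16.9) = 0
2830.4(T − 43.3) + 1674.3(T − 16.9) = 0
4504.7 T = 150852
T = 150852/4504.7 ≈ 33.49 °C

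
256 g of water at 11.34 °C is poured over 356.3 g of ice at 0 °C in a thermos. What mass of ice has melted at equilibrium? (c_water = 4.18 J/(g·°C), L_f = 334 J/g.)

Water can give up m c ΔT = 256×4.18×11.34 = 12135 J before reaching 0 °C.
To melt every bit of ice: 356.3×334 = 119004 J.
Since 12135 < 119004 J, not all the ice melts; equilibrium is at 0 °C.
m_melt = 12135 / L_f = 36.33 g.

m_melted ≈ 36.3 g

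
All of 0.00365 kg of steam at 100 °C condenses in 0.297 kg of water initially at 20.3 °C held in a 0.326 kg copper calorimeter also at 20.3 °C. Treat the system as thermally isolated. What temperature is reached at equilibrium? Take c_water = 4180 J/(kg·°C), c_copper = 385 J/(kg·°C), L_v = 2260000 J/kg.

T_f ≈ 27.1 °C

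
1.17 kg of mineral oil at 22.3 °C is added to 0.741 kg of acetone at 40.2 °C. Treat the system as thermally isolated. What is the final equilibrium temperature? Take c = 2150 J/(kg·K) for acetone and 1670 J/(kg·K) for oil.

T_f ≈ 30.3 °C

T_f is the heat-capacity-weighted average of the initial temperatures:
T_f = (1593.2·40.2 + 1953.9·22.3) / (1593.2 + 1953.9)
    = 107617 / 3547.1 ≈ 30.34 °C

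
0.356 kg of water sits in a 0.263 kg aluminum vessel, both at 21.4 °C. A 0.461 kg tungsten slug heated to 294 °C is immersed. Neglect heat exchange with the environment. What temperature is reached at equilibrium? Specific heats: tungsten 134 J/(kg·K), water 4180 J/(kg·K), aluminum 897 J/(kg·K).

Net heat exchanged in the isolated system is zero:
0.461×134×(T − 294) + 0.356×4180×(T − 21.4) + 0.263×897×(T − 21.4) = 0
61.77(T − 294) + 1488.1(T − 21.4) + 235.91(T − 21.4) = 0
1785.8 T = 55055
T = 55055 / 1785.8 = 30.8 °C

T_f ≈ 30.8 °C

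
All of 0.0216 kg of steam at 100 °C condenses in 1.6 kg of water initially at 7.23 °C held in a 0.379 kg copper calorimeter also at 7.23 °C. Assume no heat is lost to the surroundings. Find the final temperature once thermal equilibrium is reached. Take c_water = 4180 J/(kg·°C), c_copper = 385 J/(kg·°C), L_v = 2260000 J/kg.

Energy conservation, ΣQ = 0:
latent heat released on condensation: 0.0216·2260000 = 48816
  condensate cools 100→T: 0.0216·4180·(T − 100) = 90.29(T − 100)
  original water: 6688(T − 7.23)
  copper cup: 0.379·385·(T − 7.23) = 145.91(T − 7.23)
6924.2 T = 48816 + 9028.8 + 49409 = 107254
T ≈ 15.49 °C, under the boiling point, so the assumption holds.

T_f ≈ 15.5 °C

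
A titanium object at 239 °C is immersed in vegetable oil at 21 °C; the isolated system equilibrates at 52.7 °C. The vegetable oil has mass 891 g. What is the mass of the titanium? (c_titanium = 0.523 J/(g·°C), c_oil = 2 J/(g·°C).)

Energy conservation, ΣQ = 0:
m×0.523×(52.7 − 239) + 891×2×(52.7 − 21) = 0
-97.43 m = -56489
m = -56489/-97.43 ≈ 579.8 g

m ≈ 580 g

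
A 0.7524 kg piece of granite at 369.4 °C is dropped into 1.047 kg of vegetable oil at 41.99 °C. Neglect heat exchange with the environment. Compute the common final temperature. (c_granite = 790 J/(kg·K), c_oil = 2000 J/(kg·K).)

T_f ≈ 114.4 °C

Heat lost by the granite equals heat gained by the oil:
0.7524×790×(369.4 − T) = 1.047×2000×(T − 41.99)
594.4(369.4 − T) = 2094(T − 41.99)
2688.4 T = 307497  ⇒  T ≈ 114.38 °C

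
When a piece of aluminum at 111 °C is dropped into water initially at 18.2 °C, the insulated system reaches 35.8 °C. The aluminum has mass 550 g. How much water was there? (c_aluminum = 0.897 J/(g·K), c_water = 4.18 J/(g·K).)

m ≈ 504 g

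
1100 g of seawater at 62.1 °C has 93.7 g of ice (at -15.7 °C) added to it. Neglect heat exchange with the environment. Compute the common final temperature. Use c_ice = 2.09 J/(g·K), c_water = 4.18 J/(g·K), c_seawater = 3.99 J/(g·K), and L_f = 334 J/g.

Energy balance with sensible and latent terms:
ice -15.7→0 °C: 93.7·2.09·15.7 = 3074.6
  melt ice: 93.7·334 = 31296
  warm the meltwater: 391.67 T
  seawater cools: 1100·3.99·(T − 62.1) = 4389(T − 62.1)
4780.7 T = 272557 − 34370 = 238187
T ≈ 49.82 °C — above 0 °C, consistent with complete melting.

T_f ≈ 49.8 °C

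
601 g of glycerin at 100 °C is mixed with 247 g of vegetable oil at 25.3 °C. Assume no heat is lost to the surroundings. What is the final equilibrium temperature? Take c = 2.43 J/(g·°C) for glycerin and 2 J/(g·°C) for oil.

Conservation of energy gives ΣQ = 0:
601*2.43*(T − 100) + 247*2*(T − 25.3) = 0
1460.4(T − 100) + 494(T − 25.3) = 0
(1460.4 + 494) T = 1460.4*100 + 494*25.3
T ≈ 81.12 °C

T_f ≈ 81.1 °C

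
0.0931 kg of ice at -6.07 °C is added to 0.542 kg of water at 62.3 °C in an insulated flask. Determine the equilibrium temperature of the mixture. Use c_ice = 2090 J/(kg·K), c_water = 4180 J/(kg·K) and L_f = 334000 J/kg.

Energy conservation, ΣQ = 0:
ice -6.07→0 °C: 0.0931×2090×6.07 = 1181.1; latent heat to melt: 0.0931×334000 = 31095; warm the meltwater: 389.16 T; water: 2265.6(T − 62.3)
2654.7 T = 141144 − 32276 = 108868
T ≈ 41.01 °C (positive, so assuming full melt was valid).

T_f ≈ 41.0 °C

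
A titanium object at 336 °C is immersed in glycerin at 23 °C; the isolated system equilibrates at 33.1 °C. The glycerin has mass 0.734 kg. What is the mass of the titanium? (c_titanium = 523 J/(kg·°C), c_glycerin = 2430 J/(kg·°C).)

m ≈ 0.114 kg

Heat lost by the titanium = heat gained by the glycerin:
m·523·(336 − 33.1) = 0.734·2430·(33.1 − 23)
158417 m = 18015  ⇒  m ≈ 0.1137 kg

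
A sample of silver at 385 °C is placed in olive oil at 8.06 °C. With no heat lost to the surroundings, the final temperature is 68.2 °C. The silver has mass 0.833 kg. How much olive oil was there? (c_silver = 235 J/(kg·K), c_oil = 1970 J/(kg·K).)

m ≈ 0.523 kg

Energy conservation, ΣQ = 0:
0.833×235×(68.2 − 385) + m×1970×(68.2 − 8.06) = 0
118476 m = 62015
m = 62015/118476 ≈ 0.5234 kg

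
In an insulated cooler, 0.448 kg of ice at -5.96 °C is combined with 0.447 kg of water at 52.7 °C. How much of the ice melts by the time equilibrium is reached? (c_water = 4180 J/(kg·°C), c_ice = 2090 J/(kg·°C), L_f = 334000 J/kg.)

m_melted ≈ 0.278 kg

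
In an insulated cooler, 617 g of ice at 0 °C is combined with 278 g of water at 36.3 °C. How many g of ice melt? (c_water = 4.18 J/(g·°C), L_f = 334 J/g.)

m_melted ≈ 126 g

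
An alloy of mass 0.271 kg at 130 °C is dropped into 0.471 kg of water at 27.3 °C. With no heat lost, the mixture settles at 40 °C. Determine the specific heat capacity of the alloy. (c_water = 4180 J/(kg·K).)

c ≈ 1030 J/(kg·K)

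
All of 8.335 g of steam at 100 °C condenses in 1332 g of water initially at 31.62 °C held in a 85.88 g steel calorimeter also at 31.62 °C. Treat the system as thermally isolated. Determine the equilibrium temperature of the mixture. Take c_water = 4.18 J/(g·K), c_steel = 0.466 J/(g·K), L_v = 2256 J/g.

T_f ≈ 35.4 °C

Energy balance with sensible and latent terms:
latent heat released on condensation: 8.335·2256 = 18804
  condensed water 100 °C→T: 34.84(T − 100)
  original water: 5567.8(T − 31.62)
  steel cup: 85.88·0.466·(T − 31.62) = 40.02(T − 31.62)
5642.6 T = 18804 + 3484 + 177318 = 199606
T ≈ 35.37 °C — below 100 °C, confirming all the steam condensed.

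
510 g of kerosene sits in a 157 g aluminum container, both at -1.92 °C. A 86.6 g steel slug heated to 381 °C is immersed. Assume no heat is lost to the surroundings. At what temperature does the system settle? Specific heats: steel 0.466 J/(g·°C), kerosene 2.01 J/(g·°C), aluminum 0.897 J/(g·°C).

T_f ≈ 10.9 °C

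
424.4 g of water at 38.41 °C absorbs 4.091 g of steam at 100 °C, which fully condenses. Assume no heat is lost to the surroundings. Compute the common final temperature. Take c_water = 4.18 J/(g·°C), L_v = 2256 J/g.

T_f ≈ 44.2 °C

Setting the total heat transfer to zero:
latent heat released on condensation: 4.091·2256 = 9229.3
  condensed water 100 °C→T: 17.1(T − 100)
  water warms: 424.4·4.18·(T − 38.41) = 1774(T − 38.41)
1791.1 T = 9229.3 + 1710 + 68139 = 79078
T ≈ 44.15 °C — below 100 °C, confirming all the steam condensed.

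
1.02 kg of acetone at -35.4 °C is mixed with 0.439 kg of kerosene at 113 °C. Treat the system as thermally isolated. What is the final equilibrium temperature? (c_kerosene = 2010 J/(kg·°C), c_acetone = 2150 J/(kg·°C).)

T_f ≈ 7.2 °C

Taking heat into each body as positive, Σ m c ΔT = 0:
0.439·2010·(T − 113) + 1.02·2150·(T − (-35.4)) = 0
882.39(T − 113) + 2193(T − (-35.4)) = 0
(882.39 + 2193) T = 882.39·113 + 2193·(-35.4)
T ≈ 7.18 °C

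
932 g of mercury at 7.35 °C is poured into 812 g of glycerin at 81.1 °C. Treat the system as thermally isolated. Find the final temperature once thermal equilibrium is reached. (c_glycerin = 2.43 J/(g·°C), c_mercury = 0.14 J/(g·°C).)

T_f ≈ 76.5 °C

T_f = Σ m_i c_i T_i / Σ m_i c_i:
T_f = (1973.2*81.1 + 130.48*7.35) / (1973.2 + 130.48)
    = 160982 / 2103.6 ≈ 76.53 °C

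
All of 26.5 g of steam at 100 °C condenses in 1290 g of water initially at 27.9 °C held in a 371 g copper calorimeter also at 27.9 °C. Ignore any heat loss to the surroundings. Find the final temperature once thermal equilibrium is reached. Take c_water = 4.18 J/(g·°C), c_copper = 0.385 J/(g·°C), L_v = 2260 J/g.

Heat gained plus heat lost sum to zero:
steam→water at 100 °C releases m L_v = 26.5·2260 = 59890; condensed water 100 °C→T: 110.77(T − 100); original water: 5392.2(T − 27.9); cup: 142.84(T − 27.9)
5645.8 T = 59890 + 11077 + 154427 = 225394
T ≈ 39.92 °C — below 100 °C, confirming all the steam condensed.

T_f ≈ 39.9 °C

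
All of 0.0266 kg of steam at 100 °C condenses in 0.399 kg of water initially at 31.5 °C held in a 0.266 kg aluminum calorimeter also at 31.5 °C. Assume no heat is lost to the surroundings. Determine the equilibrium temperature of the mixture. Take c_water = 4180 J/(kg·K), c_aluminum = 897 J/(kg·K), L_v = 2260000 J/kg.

T_f ≈ 65.1 °C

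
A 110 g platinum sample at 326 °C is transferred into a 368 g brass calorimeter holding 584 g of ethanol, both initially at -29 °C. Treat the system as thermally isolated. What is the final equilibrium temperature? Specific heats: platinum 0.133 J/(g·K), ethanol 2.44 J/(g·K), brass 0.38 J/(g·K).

T_f ≈ -25.7 °C

T_f is the heat-capacity-weighted average of the initial temperatures:
T_f = (14.63*326 + 1425*(-29) + 139.84*(-29)) / (14.63 + 1425 + 139.84)
    = -40610 / 1579.4 ≈ -25.71 °C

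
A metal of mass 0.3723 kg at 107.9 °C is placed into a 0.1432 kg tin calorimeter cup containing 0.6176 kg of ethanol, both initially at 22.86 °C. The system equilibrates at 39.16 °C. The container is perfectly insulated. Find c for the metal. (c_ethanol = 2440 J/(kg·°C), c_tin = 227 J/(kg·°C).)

c ≈ 981 J/(kg·°C)

Conservation of energy gives ΣQ = 0:
0.3723·c·(39.16 − 107.9) + 0.6176·2440·(39.16 − 22.86) + 0.1432·227·(39.16 − 22.86) = 0
-25.59 c = -25093
c = -25093/-25.59 ≈ 980.5 J/(kg·°C)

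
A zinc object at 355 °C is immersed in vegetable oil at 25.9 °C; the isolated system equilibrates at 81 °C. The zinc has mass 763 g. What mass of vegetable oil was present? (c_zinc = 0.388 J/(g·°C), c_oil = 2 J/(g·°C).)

m ≈ 736 g

Taking heat into each body as positive, Σ m c ΔT = 0:
763×0.388×(81 − 355) + m×2×(81 − 25.9) = 0
110.2 m = 81116
m = 81116/110.2 ≈ 736.1 g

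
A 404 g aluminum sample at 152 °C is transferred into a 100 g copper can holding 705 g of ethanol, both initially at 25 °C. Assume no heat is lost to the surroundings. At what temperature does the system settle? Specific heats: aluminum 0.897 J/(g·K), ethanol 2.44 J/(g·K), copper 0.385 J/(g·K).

Let T be the final temperature. ΣQ_i = 0:
404×0.897×(T − 152) + 705×2.44×(T − 25) + 100×0.385×(T − 25) = 0
2121.1 T = 99050
T = 99050/2121.1 ≈ 46.70 °C

T_f ≈ 46.7 °C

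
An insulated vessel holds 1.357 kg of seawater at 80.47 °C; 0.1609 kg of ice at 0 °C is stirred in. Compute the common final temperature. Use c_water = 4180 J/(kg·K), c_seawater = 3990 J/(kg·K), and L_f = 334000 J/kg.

Energy balance with sensible and latent terms:
fusion: m_ice L_f = 0.1609×334000 = 53741; warm the meltwater: 672.56 T; seawater: 5414.4(T − 80.47)
6087 T = 435699 − 53741 = 381959
T ≈ 62.75 °C — above 0 °C, consistent with complete melting.

T_f ≈ 62.7 °C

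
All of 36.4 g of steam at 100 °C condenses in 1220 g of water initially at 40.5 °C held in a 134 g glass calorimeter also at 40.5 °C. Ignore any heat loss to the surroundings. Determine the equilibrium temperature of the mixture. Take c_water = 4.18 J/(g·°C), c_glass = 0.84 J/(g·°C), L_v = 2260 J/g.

Taking heat into each body as positive, Σ m c ΔT = 0:
latent heat released on condensation: 36.4×2260 = 82264; condensate cools 100→T: 36.4×4.18×(T − 100) = 152.15(T − 100); water warms: 1220×4.18×(T − 40.5) = 5099.6(T − 40.5); cup: 112.56(T − 40.5)
5364.3 T = 82264 + 15215 + 211092 = 308572
T ≈ 57.52 °C (< 100 °C, so full condensation is consistent).

T_f ≈ 57.5 °C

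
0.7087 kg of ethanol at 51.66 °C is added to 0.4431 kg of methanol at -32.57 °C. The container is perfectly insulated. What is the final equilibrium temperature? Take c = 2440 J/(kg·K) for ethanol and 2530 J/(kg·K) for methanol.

T_f ≈ 18.5 °C

Setting the total heat transfer to zero:
0.7087·2440·(T − 51.66) + 0.4431·2530·(T − (-32.57)) = 0
1729.2(T − 51.66) + 1121(T − (-32.57)) = 0
2850.3 T = 52820
T = 52820 / 2850.3 = 18.5 °C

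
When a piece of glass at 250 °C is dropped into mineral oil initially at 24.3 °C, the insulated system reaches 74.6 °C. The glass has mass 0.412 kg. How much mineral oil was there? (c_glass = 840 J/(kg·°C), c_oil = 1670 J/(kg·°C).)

m ≈ 0.723 kg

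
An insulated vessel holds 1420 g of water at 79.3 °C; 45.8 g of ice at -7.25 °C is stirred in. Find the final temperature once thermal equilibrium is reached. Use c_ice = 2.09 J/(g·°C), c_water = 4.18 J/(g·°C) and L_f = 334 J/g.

Taking heat into each body as positive, Σ m c ΔT = 0:
warm ice to 0 °C: 45.8·2.09·(0 − (-7.25)) = 693.98
  fusion: m_ice L_f = 45.8·334 = 15297
  meltwater 0→T: 45.8·4.18·T = 191.44 T
  water: 5935.6(T − 79.3)
6127 T = 470693 − 15991 = 454702
T ≈ 74.21 °C. Since T > 0 °C, the all-ice-melts assumption holds.

T_f ≈ 74.2 °C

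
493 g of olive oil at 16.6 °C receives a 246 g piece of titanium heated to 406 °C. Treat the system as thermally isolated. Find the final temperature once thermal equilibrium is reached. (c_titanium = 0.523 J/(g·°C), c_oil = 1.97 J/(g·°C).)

T_f ≈ 62.2 °C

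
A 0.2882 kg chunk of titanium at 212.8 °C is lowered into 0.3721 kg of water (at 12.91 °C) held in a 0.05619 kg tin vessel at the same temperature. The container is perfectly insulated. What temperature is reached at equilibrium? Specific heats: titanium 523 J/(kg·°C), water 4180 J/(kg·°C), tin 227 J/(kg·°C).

T_f ≈ 30.4 °C

Conservation of energy gives ΣQ = 0:
0.2882×523×(T − 212.8) + 0.3721×4180×(T − 12.91) + 0.05619×227×(T − 12.91) = 0
150.73(T − 212.8) + 1555.4(T − 12.91) + 12.76(T − 12.91) = 0
(150.73 + 1555.4 + 12.76) T = 150.73×212.8 + 1555.4×12.91 + 12.76×12.91
T = 52320 / 1718.9 = 30.4 °C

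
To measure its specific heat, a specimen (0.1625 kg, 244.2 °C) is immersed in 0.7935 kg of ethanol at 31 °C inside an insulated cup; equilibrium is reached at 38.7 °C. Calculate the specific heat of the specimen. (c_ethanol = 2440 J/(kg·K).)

Heat gained plus heat lost sum to zero:
0.1625·c·(38.7 − 244.2) + 0.7935·2440·(38.7 − 31) = 0
-33.39 c = -14908
c = -14908/-33.39 ≈ 446.4 J/(kg·K)

c ≈ 446 J/(kg·K)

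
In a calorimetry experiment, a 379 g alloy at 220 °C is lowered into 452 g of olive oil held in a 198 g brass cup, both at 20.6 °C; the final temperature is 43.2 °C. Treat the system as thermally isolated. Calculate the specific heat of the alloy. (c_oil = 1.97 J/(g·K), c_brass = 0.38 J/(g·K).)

c ≈ 0.326 J/(g·K)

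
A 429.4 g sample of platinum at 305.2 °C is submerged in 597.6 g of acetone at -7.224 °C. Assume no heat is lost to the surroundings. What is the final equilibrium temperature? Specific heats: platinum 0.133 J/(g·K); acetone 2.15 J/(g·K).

T_f ≈ 6.1 °C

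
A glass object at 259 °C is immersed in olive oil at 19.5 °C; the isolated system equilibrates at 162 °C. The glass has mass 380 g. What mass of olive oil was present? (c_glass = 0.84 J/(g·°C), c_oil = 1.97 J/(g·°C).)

m ≈ 110 g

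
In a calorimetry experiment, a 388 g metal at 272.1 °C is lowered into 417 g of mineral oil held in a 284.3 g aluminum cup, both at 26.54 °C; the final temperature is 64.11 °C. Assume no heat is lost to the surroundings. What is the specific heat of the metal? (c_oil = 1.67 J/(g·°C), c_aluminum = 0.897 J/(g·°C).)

c ≈ 0.443 J/(g·°C)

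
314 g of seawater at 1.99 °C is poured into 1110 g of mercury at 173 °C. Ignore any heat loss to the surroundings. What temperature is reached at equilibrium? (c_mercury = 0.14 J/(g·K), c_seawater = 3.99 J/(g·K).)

T_f ≈ 20.9 °C

Heat lost by the mercury equals heat gained by the seawater:
1110*0.14*(173 − T) = 314*3.99*(T − 1.99)
155.4(173 − T) = 1252.9(T − 1.99)
1408.3 T = 29377  ⇒  T ≈ 20.86 °C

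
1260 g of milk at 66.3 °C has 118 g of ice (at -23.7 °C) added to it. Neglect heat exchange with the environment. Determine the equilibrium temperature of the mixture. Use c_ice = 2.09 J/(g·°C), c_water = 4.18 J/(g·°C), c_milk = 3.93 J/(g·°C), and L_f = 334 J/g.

T_f ≈ 52.0 °C

Conservation of energy gives ΣQ = 0:
warm ice to 0 °C: 118×2.09×(0 − (-23.7)) = 5844.9; latent heat to melt: 118×334 = 39412; meltwater 0→T: 118×4.18×T = 493.24 T; milk cools: 1260×3.93×(T − 66.3) = 4951.8(T − 66.3)
5445 T = 328304 − 45257 = 283047
T ≈ 51.98 °C. Since T > 0 °C, the all-ice-melts assumption holds.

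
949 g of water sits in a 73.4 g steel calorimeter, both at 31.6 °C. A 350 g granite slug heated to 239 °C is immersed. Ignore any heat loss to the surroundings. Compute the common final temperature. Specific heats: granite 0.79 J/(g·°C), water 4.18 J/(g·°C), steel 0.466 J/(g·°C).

T_f ≈ 45.0 °C

Taking heat into each body as positive, Σ m c ΔT = 0:
350·0.79·(T − 239) + 949·4.18·(T − 31.6) + 73.4·0.466·(T − 31.6) = 0
276.5(T − 239) + 3966.8(T − 31.6) + 34.2(T − 31.6) = 0
4277.5 T = 192516
T = 192516/4277.5 ≈ 45.01 °C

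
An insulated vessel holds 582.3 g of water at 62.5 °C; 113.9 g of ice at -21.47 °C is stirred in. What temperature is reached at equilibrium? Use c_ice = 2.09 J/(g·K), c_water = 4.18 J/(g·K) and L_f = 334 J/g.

T_f ≈ 37.4 °C

Taking heat into each body as positive, Σ m c ΔT = 0:
ice -21.47→0 °C: 113.9×2.09×21.47 = 5111
  latent heat to melt: 113.9×334 = 38043
  meltwater 0→T: 113.9×4.18×T = 476.1 T
  water cools: 582.3×4.18×(T − 62.5) = 2434(T − 62.5)
2910.1 T = 152126 − 43154 = 108972
T ≈ 37.45 °C. Since T > 0 °C, the all-ice-melts assumption holds.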